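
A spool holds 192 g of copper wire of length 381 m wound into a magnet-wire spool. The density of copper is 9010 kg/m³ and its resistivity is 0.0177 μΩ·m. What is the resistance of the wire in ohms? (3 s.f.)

121 Ω

ρ = 0.0177 μΩ·m = 1.77×10^-8 Ω·m
A = m/(density·L) = 0.192/(9010×381) = 5.5931e-08 m²
R = ρL/A = (1.77×10^-8)(381)/(5.5931e-08) = 121 Ω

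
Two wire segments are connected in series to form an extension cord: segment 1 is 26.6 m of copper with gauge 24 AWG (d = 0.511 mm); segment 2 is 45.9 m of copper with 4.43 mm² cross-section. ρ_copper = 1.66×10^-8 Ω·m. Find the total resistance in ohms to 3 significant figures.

Segment 1: A = π(0.511/2 mm)² = π(2.5550e-04 m)² = 2.051e-07 m²
R₁ = ρL/A = (1.66×10^-8)(26.6)/(2.051e-07) = 2.153 Ω
Segment 2: A = 4.43 mm² = 4.430e-06 m²
R₂ = (1.66×10^-8)(45.9)/(4.430e-06) = 0.172 Ω
R = R₁ + R₂ = 2.33 Ω

2.33 Ω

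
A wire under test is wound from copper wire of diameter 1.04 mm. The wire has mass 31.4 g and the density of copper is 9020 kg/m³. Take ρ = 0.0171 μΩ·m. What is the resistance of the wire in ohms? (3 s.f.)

ρ = 0.0171 μΩ·m = 1.71×10^-8 Ω·m
A = π(d/2)² = π(5.2000e-04 m)² = 8.4949e-07 m²
L = m/(density·A) = 0.0314/(9020×8.4949e-07) = 4.098 m
R = ρL/A = (1.71×10^-8)(4.098)/(8.4949e-07) = 0.0825 Ω

0.0825 Ω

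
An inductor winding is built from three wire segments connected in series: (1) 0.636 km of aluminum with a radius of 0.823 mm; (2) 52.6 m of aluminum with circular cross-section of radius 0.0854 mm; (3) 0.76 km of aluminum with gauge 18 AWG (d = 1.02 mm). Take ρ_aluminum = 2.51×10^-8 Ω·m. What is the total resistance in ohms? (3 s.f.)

Seg 1: A = πr² = π(8.2300e-04 m)² = 2.128e-06 m²
R_1 = (2.51×10^-8)(636)/(2.128e-06) = 7.502 Ω
Seg 2: A = πr² = π(8.5400e-05 m)² = 2.291e-08 m²
R_2 = (2.51×10^-8)(52.6)/(2.291e-08) = 57.62 Ω
Seg 3: A = π(1.02/2 mm)² = π(5.1000e-04 m)² = 8.171e-07 m²
R_3 = (2.51×10^-8)(760)/(8.171e-07) = 23.35 Ω
R_total = R_1 + R_2 + R_3 = 88.5 Ω

88.5 Ω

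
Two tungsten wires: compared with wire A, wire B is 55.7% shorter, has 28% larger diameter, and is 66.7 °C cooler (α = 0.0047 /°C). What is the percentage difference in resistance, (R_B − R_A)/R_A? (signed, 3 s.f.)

-81.4%

R ∝ ρL/d² with ρ ∝ (1+αΔT), so R_B/R_A = (1 − 55.7/100) × (1 + 28/100)⁻² × (1 − 0.0047×66.7)
= 0.443 × 0.6103 × 0.6865 = 0.1856
(R_B − R_A)/R_A = 0.1856 − 1 = -81.4%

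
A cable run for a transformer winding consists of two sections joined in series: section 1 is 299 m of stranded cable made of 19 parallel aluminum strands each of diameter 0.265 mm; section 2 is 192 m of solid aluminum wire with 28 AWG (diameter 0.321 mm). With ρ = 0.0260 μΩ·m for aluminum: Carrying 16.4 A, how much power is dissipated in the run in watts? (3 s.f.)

ρ = 0.0260 μΩ·m = 2.60×10^-8 Ω·m
Section 1: A_strand = π(1.3250e-04)² = 5.515e-08 m²; R₁ = ρL/(N·A_s) = (2.60×10^-8)(299)/(19×5.515e-08) = 7.418 Ω
Section 2: A = π(0.321/2 mm)² = π(1.6050e-04 m)² = 8.093e-08 m²
R₂ = (2.60×10^-8)(192)/(8.093e-08) = 61.68 Ω
R = R₁ + R₂ = 69.1 Ω
P = I²R = (16.4)² × 69.1 = 18600 W

18600 W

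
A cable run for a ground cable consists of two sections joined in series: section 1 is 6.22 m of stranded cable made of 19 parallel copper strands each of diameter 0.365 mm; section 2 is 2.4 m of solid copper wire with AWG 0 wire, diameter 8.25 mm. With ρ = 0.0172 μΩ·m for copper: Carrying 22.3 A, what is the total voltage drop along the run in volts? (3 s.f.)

1.22 V

ρ = 0.0172 μΩ·m = 1.72×10^-8 Ω·m
Section 1: A_strand = π(1.8250e-04)² = 1.046e-07 m²; R₁ = ρL/(N·A_s) = (1.72×10^-8)(6.22)/(19×1.046e-07) = 0.05381 Ω
Section 2: A = π(8.25/2 mm)² = π(4.1250e-03 m)² = 5.346e-05 m²
R₂ = (1.72×10^-8)(2.4)/(5.346e-05) = 7.722×10^-4 Ω
R = R₁ + R₂ = 0.05459 Ω
V = IR = 22.3 × 0.05459 = 1.22 V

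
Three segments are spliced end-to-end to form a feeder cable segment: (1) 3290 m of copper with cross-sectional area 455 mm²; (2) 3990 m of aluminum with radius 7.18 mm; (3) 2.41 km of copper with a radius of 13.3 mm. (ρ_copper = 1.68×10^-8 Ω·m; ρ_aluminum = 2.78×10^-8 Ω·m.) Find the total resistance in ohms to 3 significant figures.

Seg 1: A = 455 mm² = 4.550e-04 m²
R_1 = (1.68×10^-8)(3290)/(4.550e-04) = 0.1215 Ω
Seg 2: A = πr² = π(7.1800e-03 m)² = 1.620e-04 m²
R_2 = (2.78×10^-8)(3990)/(1.620e-04) = 0.6849 Ω
Seg 3: A = πr² = π(1.3300e-02 m)² = 5.557e-04 m²
R_3 = (1.68×10^-8)(2410)/(5.557e-04) = 0.07286 Ω
R_total = R_1 + R_2 + R_3 = 0.879 Ω

0.879 Ω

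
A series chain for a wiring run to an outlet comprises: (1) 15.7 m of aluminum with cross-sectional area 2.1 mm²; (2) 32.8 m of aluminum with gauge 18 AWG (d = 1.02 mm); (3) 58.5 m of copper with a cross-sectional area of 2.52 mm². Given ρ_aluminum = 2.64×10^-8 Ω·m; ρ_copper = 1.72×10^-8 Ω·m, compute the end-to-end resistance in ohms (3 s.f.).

Seg 1: A = 2.1 mm² = 2.100e-06 m²
R_1 = (2.64×10^-8)(15.7)/(2.100e-06) = 0.1974 Ω
Seg 2: A = π(1.02/2 mm)² = π(5.1000e-04 m)² = 8.171e-07 m²
R_2 = (2.64×10^-8)(32.8)/(8.171e-07) = 1.06 Ω
Seg 3: A = 2.52 mm² = 2.520e-06 m²
R_3 = (1.72×10^-8)(58.5)/(2.520e-06) = 0.3993 Ω
R_total = R_1 + R_2 + R_3 = 1.66 Ω

1.66 Ω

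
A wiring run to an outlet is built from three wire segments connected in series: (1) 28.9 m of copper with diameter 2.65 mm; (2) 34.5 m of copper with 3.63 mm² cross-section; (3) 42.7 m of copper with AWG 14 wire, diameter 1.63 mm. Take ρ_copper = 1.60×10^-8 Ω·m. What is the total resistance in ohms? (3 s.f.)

Seg 1: A = π(d/2)² = π(1.3250e-03 m)² = 5.515e-06 m²
R_1 = (1.60×10^-8)(28.9)/(5.515e-06) = 0.08384 Ω
Seg 2: A = 3.63 mm² = 3.630e-06 m²
R_2 = (1.60×10^-8)(34.5)/(3.630e-06) = 0.1521 Ω
Seg 3: A = π(1.63/2 mm)² = π(8.1500e-04 m)² = 2.087e-06 m²
R_3 = (1.60×10^-8)(42.7)/(2.087e-06) = 0.3274 Ω
R_total = R_1 + R_2 + R_3 = 0.563 Ω

0.563 Ω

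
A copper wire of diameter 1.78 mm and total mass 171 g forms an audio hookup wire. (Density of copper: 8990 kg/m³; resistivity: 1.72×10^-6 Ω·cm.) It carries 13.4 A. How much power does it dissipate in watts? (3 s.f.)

ρ = 1.72×10^-6 Ω·cm = 1.72×10^-8 Ω·m
A = π(d/2)² = π(8.9000e-04 m)² = 2.4885e-06 m²
L = m/(density·A) = 0.171/(8990×2.4885e-06) = 7.644 m
R = ρL/A = (1.72×10^-8)(7.644)/(2.4885e-06) = 0.05283 Ω
P = I²R = (13.4)² × 0.05283 = 9.49 W

9.49 W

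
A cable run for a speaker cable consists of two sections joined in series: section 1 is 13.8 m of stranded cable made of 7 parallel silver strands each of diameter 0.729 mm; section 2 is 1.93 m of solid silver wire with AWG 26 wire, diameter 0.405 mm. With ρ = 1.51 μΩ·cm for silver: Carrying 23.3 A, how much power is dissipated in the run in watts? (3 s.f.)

162 W

ρ = 1.51 μΩ·cm = 1.51×10^-8 Ω·m
Section 1: A_strand = π(3.6450e-04)² = 4.174e-07 m²; R₁ = ρL/(N·A_s) = (1.51×10^-8)(13.8)/(7×4.174e-07) = 0.07132 Ω
Section 2: A = π(0.405/2 mm)² = π(2.0250e-04 m)² = 1.288e-07 m²
R₂ = (1.51×10^-8)(1.93)/(1.288e-07) = 0.2262 Ω
R = R₁ + R₂ = 0.2975 Ω
P = I²R = (23.3)² × 0.2975 = 162 W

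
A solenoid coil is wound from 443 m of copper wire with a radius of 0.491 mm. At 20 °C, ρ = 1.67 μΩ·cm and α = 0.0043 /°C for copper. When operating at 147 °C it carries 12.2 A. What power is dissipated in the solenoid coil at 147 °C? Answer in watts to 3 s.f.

ρ = 1.67 μΩ·cm = 1.67×10^-8 Ω·m
A = πr² = π(4.9100e-04 m)² = 7.574e-07 m²
R₍20₎ = ρL/A = (1.67×10^-8)(443)/(7.574e-07) = 9.768 Ω
R₍147₎ = R₍20₎(1 + αΔT) = 9.768 × (1 + 0.0043×127) = 15.1 Ω
P = I²R = (12.2)² × 15.1 = 2250 W

2250 W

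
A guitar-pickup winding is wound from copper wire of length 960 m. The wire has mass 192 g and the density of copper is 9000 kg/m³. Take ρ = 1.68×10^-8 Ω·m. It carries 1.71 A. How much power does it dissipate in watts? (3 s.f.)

A = m/(density·L) = 0.192/(9000×960) = 2.2222e-08 m²
R = ρL/A = (1.68×10^-8)(960)/(2.2222e-08) = 725.8 Ω
P = I²R = (1.71)² × 725.8 = 2120 W

2120 W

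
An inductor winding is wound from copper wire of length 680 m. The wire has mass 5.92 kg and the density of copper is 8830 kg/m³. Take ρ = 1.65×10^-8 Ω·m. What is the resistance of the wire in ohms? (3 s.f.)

A = m/(density·L) = 5.92/(8830×680) = 9.8594e-07 m²
R = ρL/A = (1.65×10^-8)(680)/(9.8594e-07) = 11.4 Ω

11.4 Ω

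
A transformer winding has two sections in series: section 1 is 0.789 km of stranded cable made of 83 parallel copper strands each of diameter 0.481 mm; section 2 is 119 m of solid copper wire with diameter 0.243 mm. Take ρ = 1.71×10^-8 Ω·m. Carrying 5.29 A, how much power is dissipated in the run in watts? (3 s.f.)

Section 1: A_strand = π(2.4050e-04)² = 1.817e-07 m²; R₁ = ρL/(N·A_s) = (1.71×10^-8)(789)/(83×1.817e-07) = 0.8946 Ω
Section 2: A = π(d/2)² = π(1.2150e-04 m)² = 4.638e-08 m²
R₂ = (1.71×10^-8)(119)/(4.638e-08) = 43.88 Ω
R = R₁ + R₂ = 44.77 Ω
P = I²R = (5.29)² × 44.77 = 1250 W

1250 W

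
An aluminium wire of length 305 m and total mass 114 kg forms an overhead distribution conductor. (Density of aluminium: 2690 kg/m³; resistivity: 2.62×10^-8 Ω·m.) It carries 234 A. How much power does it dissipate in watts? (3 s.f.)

A = m/(density·L) = 114/(2690×305) = 1.3895e-04 m²
R = ρL/A = (2.62×10^-8)(305)/(1.3895e-04) = 0.05751 Ω
P = I²R = (234)² × 0.05751 = 3150 W

3150 W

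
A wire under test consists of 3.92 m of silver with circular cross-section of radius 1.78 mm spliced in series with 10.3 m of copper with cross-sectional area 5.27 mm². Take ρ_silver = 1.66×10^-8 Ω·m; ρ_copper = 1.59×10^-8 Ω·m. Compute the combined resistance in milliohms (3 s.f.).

37.6 mΩ

Segment 1: A = πr² = π(1.7800e-03 m)² = 9.954e-06 m²
R₁ = ρL/A = (1.66×10^-8)(3.92)/(9.954e-06) = 0.006537 Ω
Segment 2: A = 5.27 mm² = 5.270e-06 m²
R₂ = (1.59×10^-8)(10.3)/(5.270e-06) = 0.03108 Ω
R = R₁ + R₂ = 37.6 mΩ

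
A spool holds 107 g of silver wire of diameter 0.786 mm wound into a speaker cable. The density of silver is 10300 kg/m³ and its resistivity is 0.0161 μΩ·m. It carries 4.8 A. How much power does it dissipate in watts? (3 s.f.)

ρ = 0.0161 μΩ·m = 1.61×10^-8 Ω·m
A = π(d/2)² = π(3.9300e-04 m)² = 4.8522e-07 m²
L = m/(density·A) = 0.107/(10300×4.8522e-07) = 21.41 m
R = ρL/A = (1.61×10^-8)(21.41)/(4.8522e-07) = 0.7104 Ω
P = I²R = (4.8)² × 0.7104 = 16.4 W

16.4 W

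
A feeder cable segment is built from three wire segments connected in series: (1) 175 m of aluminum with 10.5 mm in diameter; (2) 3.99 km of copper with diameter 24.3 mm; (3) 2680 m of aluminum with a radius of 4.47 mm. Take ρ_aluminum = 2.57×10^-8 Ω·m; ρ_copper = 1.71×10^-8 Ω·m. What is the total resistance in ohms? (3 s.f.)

1.30 Ω

Seg 1: A = π(d/2)² = π(5.2500e-03 m)² = 8.659e-05 m²
R_1 = (2.57×10^-8)(175)/(8.659e-05) = 0.05194 Ω
Seg 2: A = π(d/2)² = π(1.2150e-02 m)² = 4.638e-04 m²
R_2 = (1.71×10^-8)(3990)/(4.638e-04) = 0.1471 Ω
Seg 3: A = πr² = π(4.4700e-03 m)² = 6.277e-05 m²
R_3 = (2.57×10^-8)(2680)/(6.277e-05) = 1.097 Ω
R_total = R_1 + R_2 + R_3 = 1.30 Ω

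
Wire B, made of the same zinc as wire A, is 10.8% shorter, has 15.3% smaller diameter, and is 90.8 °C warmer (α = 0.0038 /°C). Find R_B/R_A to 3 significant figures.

R ∝ ρL/d² with ρ ∝ (1+αΔT), so R_B/R_A = (1 − 10.8/100) × (1 − 15.3/100)⁻² × (1 + 0.0038×90.8)
= 0.892 × 1.394 × 1.345 = 1.67

1.67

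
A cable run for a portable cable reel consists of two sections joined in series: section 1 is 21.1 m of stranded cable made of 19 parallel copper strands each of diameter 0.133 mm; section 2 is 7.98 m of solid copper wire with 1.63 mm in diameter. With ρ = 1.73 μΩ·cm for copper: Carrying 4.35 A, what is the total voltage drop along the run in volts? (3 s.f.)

6.30 V

ρ = 1.73 μΩ·cm = 1.73×10^-8 Ω·m
Section 1: A_strand = π(6.6500e-05)² = 1.389e-08 m²; R₁ = ρL/(N·A_s) = (1.73×10^-8)(21.1)/(19×1.389e-08) = 1.383 Ω
Section 2: A = π(d/2)² = π(8.1500e-04 m)² = 2.087e-06 m²
R₂ = (1.73×10^-8)(7.98)/(2.087e-06) = 0.06616 Ω
R = R₁ + R₂ = 1.449 Ω
V = IR = 4.35 × 1.449 = 6.30 V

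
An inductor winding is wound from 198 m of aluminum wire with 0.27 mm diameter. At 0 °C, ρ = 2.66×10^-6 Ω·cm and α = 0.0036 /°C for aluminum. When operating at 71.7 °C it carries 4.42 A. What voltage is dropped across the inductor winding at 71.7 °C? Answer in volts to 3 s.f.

ρ = 2.66×10^-6 Ω·cm = 2.66×10^-8 Ω·m
A = π(d/2)² = π(1.3500e-04 m)² = 5.726e-08 m²
R₍0₎ = ρL/A = (2.66×10^-8)(198)/(5.726e-08) = 91.99 Ω
R₍71.7₎ = R₍0₎(1 + αΔT) = 91.99 × (1 + 0.0036×71.7) = 115.7 Ω
V = IR = 4.42 × 115.7 = 512 V

512 V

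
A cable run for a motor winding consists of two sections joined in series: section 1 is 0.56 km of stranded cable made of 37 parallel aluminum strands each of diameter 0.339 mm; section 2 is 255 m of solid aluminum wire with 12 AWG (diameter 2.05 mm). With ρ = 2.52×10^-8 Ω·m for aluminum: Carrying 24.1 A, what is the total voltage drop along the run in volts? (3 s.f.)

Section 1: A_strand = π(1.6950e-04)² = 9.026e-08 m²; R₁ = ρL/(N·A_s) = (2.52×10^-8)(560)/(37×9.026e-08) = 4.226 Ω
Section 2: A = π(2.05/2 mm)² = π(1.0250e-03 m)² = 3.301e-06 m²
R₂ = (2.52×10^-8)(255)/(3.301e-06) = 1.947 Ω
R = R₁ + R₂ = 6.173 Ω
V = IR = 24.1 × 6.173 = 149 V

149 V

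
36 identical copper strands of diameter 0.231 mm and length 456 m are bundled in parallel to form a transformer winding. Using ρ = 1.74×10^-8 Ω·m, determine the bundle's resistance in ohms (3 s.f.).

A_strand = π(1.1550e-04 m)² = 4.191e-08 m²
R_strand = ρL/A = (1.74×10^-8)(456)/(4.191e-08) = 189.3 Ω
R_total = R_strand/N = 189.3/36 = 5.26 Ω

5.26 Ω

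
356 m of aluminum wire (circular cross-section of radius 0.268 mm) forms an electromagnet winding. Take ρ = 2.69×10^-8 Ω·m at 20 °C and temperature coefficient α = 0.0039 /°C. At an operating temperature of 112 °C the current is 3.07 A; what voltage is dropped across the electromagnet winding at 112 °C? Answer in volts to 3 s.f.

A = πr² = π(2.6800e-04 m)² = 2.256e-07 m²
R₍20₎ = ρL/A = (2.69×10^-8)(356)/(2.256e-07) = 42.44 Ω
R₍112₎ = R₍20₎(1 + αΔT) = 42.44 × (1 + 0.0039×92) = 57.67 Ω
V = IR = 3.07 × 57.67 = 177 V

177 V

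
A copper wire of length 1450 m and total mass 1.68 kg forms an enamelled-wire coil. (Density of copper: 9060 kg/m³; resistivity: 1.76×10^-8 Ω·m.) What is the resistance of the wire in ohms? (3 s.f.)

200 Ω

A = m/(density·L) = 1.68/(9060×1450) = 1.2788e-07 m²
R = ρL/A = (1.76×10^-8)(1450)/(1.2788e-07) = 200 Ω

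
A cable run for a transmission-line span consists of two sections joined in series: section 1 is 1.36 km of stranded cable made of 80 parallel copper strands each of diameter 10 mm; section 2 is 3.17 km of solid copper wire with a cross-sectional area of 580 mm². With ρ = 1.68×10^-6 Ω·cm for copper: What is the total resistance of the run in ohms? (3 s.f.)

0.0955 Ω

ρ = 1.68×10^-6 Ω·cm = 1.68×10^-8 Ω·m
Section 1: A_strand = π(5.0000e-03)² = 7.854e-05 m²; R₁ = ρL/(N·A_s) = (1.68×10^-8)(1360)/(80×7.854e-05) = 0.003636 Ω
Section 2: A = 580 mm² = 5.800e-04 m²
R₂ = (1.68×10^-8)(3170)/(5.800e-04) = 0.09182 Ω
R = R₁ + R₂ = 0.0955 Ω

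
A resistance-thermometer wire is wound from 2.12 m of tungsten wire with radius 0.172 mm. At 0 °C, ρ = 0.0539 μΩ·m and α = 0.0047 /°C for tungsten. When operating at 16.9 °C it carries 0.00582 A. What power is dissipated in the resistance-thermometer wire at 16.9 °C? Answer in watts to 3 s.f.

4.50×10^-5 W

ρ = 0.0539 μΩ·m = 5.39×10^-8 Ω·m
A = πr² = π(1.7200e-04 m)² = 9.294e-08 m²
R₍0₎ = ρL/A = (5.39×10^-8)(2.12)/(9.294e-08) = 1.229 Ω
R₍16.9₎ = R₍0₎(1 + αΔT) = 1.229 × (1 + 0.0047×16.9) = 1.327 Ω
P = I²R = (0.00582)² × 1.327 = 4.50×10^-5 W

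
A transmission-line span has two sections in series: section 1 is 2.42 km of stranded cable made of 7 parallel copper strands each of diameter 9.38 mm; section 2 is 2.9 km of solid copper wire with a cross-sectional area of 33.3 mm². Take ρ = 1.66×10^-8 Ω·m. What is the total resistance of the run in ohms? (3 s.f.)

Section 1: A_strand = π(4.6900e-03)² = 6.910e-05 m²; R₁ = ρL/(N·A_s) = (1.66×10^-8)(2420)/(7×6.910e-05) = 0.08305 Ω
Section 2: A = 33.3 mm² = 3.330e-05 m²
R₂ = (1.66×10^-8)(2900)/(3.330e-05) = 1.446 Ω
R = R₁ + R₂ = 1.53 Ω

1.53 Ω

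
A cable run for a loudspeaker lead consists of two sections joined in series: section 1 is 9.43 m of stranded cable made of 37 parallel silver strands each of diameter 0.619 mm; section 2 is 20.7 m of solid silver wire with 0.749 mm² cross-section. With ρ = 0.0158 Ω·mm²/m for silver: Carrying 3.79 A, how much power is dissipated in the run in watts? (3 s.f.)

6.46 W

ρ = 0.0158 Ω·mm²/m = 1.58×10^-8 Ω·m
Section 1: A_strand = π(3.0950e-04)² = 3.009e-07 m²; R₁ = ρL/(N·A_s) = (1.58×10^-8)(9.43)/(37×3.009e-07) = 0.01338 Ω
Section 2: A = 0.749 mm² = 7.490e-07 m²
R₂ = (1.58×10^-8)(20.7)/(7.490e-07) = 0.4367 Ω
R = R₁ + R₂ = 0.45 Ω
P = I²R = (3.79)² × 0.45 = 6.46 W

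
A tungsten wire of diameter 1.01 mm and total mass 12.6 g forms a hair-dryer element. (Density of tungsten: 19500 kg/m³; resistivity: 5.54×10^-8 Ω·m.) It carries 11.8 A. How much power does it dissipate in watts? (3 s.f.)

A = π(d/2)² = π(5.0500e-04 m)² = 8.0118e-07 m²
L = m/(density·A) = 0.0126/(19500×8.0118e-07) = 0.8065 m
R = ρL/A = (5.54×10^-8)(0.8065)/(8.0118e-07) = 0.05577 Ω
P = I²R = (11.8)² × 0.05577 = 7.77 W

7.77 W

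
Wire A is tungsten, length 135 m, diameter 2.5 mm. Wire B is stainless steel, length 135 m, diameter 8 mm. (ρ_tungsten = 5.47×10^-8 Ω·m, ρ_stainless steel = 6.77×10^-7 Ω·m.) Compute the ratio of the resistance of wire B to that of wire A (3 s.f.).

R ∝ ρL/d², so R_B/R_A = (ρ_B/ρ_A) × (d_A/d_B)²
= (6.77×10^-7/5.47×10^-8) × (2.5/8)² = 1.21

1.21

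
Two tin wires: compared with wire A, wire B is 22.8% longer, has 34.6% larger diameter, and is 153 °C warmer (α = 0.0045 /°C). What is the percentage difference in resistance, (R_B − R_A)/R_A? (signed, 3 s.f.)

R ∝ ρL/d² with ρ ∝ (1+αΔT), so R_B/R_A = (1 + 22.8/100) × (1 + 34.6/100)⁻² × (1 + 0.0045×153)
= 1.228 × 0.552 × 1.688 = 1.145
(R_B − R_A)/R_A = 1.145 − 1 = 14.4%

14.4%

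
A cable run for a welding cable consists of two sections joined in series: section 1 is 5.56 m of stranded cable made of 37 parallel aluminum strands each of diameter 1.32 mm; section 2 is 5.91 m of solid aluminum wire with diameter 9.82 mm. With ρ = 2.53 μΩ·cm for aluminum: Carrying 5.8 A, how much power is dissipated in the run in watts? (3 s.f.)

ρ = 2.53 μΩ·cm = 2.53×10^-8 Ω·m
Section 1: A_strand = π(6.6000e-04)² = 1.368e-06 m²; R₁ = ρL/(N·A_s) = (2.53×10^-8)(5.56)/(37×1.368e-06) = 0.002778 Ω
Section 2: A = π(d/2)² = π(4.9100e-03 m)² = 7.574e-05 m²
R₂ = (2.53×10^-8)(5.91)/(7.574e-05) = 0.001974 Ω
R = R₁ + R₂ = 0.004752 Ω
P = I²R = (5.8)² × 0.004752 = 0.160 W

0.160 W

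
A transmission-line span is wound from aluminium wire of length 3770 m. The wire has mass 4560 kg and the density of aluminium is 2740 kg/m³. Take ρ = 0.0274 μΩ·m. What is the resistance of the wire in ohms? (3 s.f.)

ρ = 0.0274 μΩ·m = 2.74×10^-8 Ω·m
A = m/(density·L) = 4560/(2740×3770) = 4.4144e-04 m²
R = ρL/A = (2.74×10^-8)(3770)/(4.4144e-04) = 0.234 Ω

0.234 Ω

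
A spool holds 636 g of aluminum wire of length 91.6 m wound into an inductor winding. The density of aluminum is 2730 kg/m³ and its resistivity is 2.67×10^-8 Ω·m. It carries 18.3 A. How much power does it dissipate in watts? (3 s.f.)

A = m/(density·L) = 0.636/(2730×91.6) = 2.5433e-06 m²
R = ρL/A = (2.67×10^-8)(91.6)/(2.5433e-06) = 0.9616 Ω
P = I²R = (18.3)² × 0.9616 = 322 W

322 W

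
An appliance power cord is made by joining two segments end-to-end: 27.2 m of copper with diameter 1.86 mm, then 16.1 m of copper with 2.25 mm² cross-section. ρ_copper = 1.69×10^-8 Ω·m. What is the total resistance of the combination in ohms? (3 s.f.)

Segment 1: A = π(d/2)² = π(9.3000e-04 m)² = 2.717e-06 m²
R₁ = ρL/A = (1.69×10^-8)(27.2)/(2.717e-06) = 0.1692 Ω
Segment 2: A = 2.25 mm² = 2.250e-06 m²
R₂ = (1.69×10^-8)(16.1)/(2.250e-06) = 0.1209 Ω
R = R₁ + R₂ = 0.290 Ω

0.290 Ω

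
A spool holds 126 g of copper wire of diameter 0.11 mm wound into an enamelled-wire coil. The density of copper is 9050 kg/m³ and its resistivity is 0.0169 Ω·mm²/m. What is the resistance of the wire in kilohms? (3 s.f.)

2.61 kΩ

ρ = 0.0169 Ω·mm²/m = 1.69×10^-8 Ω·m
A = π(d/2)² = π(5.5000e-05 m)² = 9.5033e-09 m²
L = m/(density·A) = 0.126/(9050×9.5033e-09) = 1465 m
R = ρL/A = (1.69×10^-8)(1465)/(9.5033e-09) = 2.61 kΩ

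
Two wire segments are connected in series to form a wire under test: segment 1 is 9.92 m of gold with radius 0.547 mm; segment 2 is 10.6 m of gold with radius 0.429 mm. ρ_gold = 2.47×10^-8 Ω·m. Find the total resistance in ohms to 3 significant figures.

0.713 Ω

Segment 1: A = πr² = π(5.4700e-04 m)² = 9.400e-07 m²
R₁ = ρL/A = (2.47×10^-8)(9.92)/(9.400e-07) = 0.2607 Ω
Segment 2: A = πr² = π(4.2900e-04 m)² = 5.782e-07 m²
R₂ = (2.47×10^-8)(10.6)/(5.782e-07) = 0.4528 Ω
R = R₁ + R₂ = 0.713 Ω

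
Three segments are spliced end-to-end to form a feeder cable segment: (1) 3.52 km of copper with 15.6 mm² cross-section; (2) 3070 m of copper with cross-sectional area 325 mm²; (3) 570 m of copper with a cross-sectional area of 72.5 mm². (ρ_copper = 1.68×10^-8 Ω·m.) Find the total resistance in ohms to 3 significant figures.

Seg 1: A = 15.6 mm² = 1.560e-05 m²
R_1 = (1.68×10^-8)(3520)/(1.560e-05) = 3.791 Ω
Seg 2: A = 325 mm² = 3.250e-04 m²
R_2 = (1.68×10^-8)(3070)/(3.250e-04) = 0.1587 Ω
Seg 3: A = 72.5 mm² = 7.250e-05 m²
R_3 = (1.68×10^-8)(570)/(7.250e-05) = 0.1321 Ω
R_total = R_1 + R_2 + R_3 = 4.08 Ω

4.08 Ω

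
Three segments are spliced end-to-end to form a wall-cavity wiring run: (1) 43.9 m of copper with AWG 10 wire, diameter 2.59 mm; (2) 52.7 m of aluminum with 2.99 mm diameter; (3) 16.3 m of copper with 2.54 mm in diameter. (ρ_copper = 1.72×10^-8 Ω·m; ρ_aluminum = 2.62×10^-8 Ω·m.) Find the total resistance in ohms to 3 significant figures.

0.395 Ω

Seg 1: A = π(2.59/2 mm)² = π(1.2950e-03 m)² = 5.269e-06 m²
R_1 = (1.72×10^-8)(43.9)/(5.269e-06) = 0.1433 Ω
Seg 2: A = π(d/2)² = π(1.4950e-03 m)² = 7.022e-06 m²
R_2 = (2.62×10^-8)(52.7)/(7.022e-06) = 0.1966 Ω
Seg 3: A = π(d/2)² = π(1.2700e-03 m)² = 5.067e-06 m²
R_3 = (1.72×10^-8)(16.3)/(5.067e-06) = 0.05533 Ω
R_total = R_1 + R_2 + R_3 = 0.395 Ω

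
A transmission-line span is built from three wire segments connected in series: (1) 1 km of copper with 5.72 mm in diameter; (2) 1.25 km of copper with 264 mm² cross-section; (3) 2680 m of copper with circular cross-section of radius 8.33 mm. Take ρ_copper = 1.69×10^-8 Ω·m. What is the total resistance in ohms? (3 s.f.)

Seg 1: A = π(d/2)² = π(2.8600e-03 m)² = 2.570e-05 m²
R_1 = (1.69×10^-8)(1000)/(2.570e-05) = 0.6577 Ω
Seg 2: A = 264 mm² = 2.640e-04 m²
R_2 = (1.69×10^-8)(1250)/(2.640e-04) = 0.08002 Ω
Seg 3: A = πr² = π(8.3300e-03 m)² = 2.180e-04 m²
R_3 = (1.69×10^-8)(2680)/(2.180e-04) = 0.2078 Ω
R_total = R_1 + R_2 + R_3 = 0.945 Ω

0.945 Ω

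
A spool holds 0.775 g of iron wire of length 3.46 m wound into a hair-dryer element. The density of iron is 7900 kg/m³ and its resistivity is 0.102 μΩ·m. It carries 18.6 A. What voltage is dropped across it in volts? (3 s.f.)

232 V

ρ = 0.102 μΩ·m = 1.02×10^-7 Ω·m
A = m/(density·L) = 7.750×10^-4/(7900×3.46) = 2.8353e-08 m²
R = ρL/A = (1.02×10^-7)(3.46)/(2.8353e-08) = 12.45 Ω
V = IR = 18.6 × 12.45 = 232 V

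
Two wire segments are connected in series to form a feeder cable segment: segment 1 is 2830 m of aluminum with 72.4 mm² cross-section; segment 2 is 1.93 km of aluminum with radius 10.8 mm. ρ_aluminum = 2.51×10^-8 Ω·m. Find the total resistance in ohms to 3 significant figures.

Segment 1: A = 72.4 mm² = 7.240e-05 m²
R₁ = ρL/A = (2.51×10^-8)(2830)/(7.240e-05) = 0.9811 Ω
Segment 2: A = πr² = π(1.0800e-02 m)² = 3.664e-04 m²
R₂ = (2.51×10^-8)(1930)/(3.664e-04) = 0.1322 Ω
R = R₁ + R₂ = 1.11 Ω

1.11 Ω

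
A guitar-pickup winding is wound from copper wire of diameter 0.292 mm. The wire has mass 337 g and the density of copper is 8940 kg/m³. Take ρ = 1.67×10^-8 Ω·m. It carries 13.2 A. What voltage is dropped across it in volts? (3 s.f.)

1850 V

A = π(d/2)² = π(1.4600e-04 m)² = 6.6966e-08 m²
L = m/(density·A) = 0.337/(8940×6.6966e-08) = 562.9 m
R = ρL/A = (1.67×10^-8)(562.9)/(6.6966e-08) = 140.4 Ω
V = IR = 13.2 × 140.4 = 1850 V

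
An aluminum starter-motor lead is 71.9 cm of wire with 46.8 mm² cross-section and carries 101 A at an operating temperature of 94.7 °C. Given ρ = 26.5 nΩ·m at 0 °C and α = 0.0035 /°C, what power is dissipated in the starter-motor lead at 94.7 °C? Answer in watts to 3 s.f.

5.53 W

ρ = 26.5 nΩ·m = 2.65×10^-8 Ω·m
A = 46.8 mm² = 4.680e-05 m²
R₍0₎ = ρL/A = (2.65×10^-8)(0.719)/(4.680e-05) = 4.071×10^-4 Ω
R₍94.7₎ = R₍0₎(1 + αΔT) = 4.071×10^-4 × (1 + 0.0035×94.7) = 5.421×10^-4 Ω
P = I²R = (101)² × 5.421×10^-4 = 5.53 W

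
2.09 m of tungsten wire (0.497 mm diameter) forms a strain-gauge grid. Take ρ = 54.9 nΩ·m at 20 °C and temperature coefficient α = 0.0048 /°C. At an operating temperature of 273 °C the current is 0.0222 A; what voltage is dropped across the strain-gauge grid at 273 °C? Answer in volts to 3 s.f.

0.0291 V

ρ = 54.9 nΩ·m = 5.49×10^-8 Ω·m
A = π(d/2)² = π(2.4850e-04 m)² = 1.940e-07 m²
R₍20₎ = ρL/A = (5.49×10^-8)(2.09)/(1.940e-07) = 0.5914 Ω
R₍273₎ = R₍20₎(1 + αΔT) = 0.5914 × (1 + 0.0048×253) = 1.31 Ω
V = IR = 0.0222 × 1.31 = 0.0291 V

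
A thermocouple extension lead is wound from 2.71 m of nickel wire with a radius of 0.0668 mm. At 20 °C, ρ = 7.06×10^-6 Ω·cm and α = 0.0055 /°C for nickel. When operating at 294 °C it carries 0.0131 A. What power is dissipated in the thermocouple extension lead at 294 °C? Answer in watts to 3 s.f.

ρ = 7.06×10^-6 Ω·cm = 7.06×10^-8 Ω·m
A = πr² = π(6.6800e-05 m)² = 1.402e-08 m²
R₍20₎ = ρL/A = (7.06×10^-8)(2.71)/(1.402e-08) = 13.65 Ω
R₍294₎ = R₍20₎(1 + αΔT) = 13.65 × (1 + 0.0055×274) = 34.22 Ω
P = I²R = (0.0131)² × 34.22 = 0.00587 W

0.00587 W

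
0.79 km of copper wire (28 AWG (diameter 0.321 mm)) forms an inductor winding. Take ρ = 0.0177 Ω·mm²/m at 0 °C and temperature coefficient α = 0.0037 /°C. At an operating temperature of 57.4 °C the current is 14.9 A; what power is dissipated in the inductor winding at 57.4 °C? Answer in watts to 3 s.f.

46500 W

ρ = 0.0177 Ω·mm²/m = 1.77×10^-8 Ω·m
A = π(0.321/2 mm)² = π(1.6050e-04 m)² = 8.093e-08 m²
R₍0₎ = ρL/A = (1.77×10^-8)(790)/(8.093e-08) = 172.8 Ω
R₍57.4₎ = R₍0₎(1 + αΔT) = 172.8 × (1 + 0.0037×57.4) = 209.5 Ω
P = I²R = (14.9)² × 209.5 = 46500 W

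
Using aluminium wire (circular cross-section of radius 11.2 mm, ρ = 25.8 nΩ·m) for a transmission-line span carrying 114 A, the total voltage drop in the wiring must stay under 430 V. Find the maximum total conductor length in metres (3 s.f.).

ρ = 25.8 nΩ·m = 2.58×10^-8 Ω·m
A = πr² = π(1.1200e-02 m)² = 3.941e-04 m²
L_max = V_max·A/(1·ρI) = (430)(3.941e-04)/(2.58×10^-8×114) = 57600 m

57600 m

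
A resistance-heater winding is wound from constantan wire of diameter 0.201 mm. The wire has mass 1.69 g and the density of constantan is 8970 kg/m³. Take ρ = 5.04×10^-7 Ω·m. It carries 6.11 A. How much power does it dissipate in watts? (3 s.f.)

3520 W

A = π(d/2)² = π(1.0050e-04 m)² = 3.1731e-08 m²
L = m/(density·A) = 0.00169/(8970×3.1731e-08) = 5.938 m
R = ρL/A = (5.04×10^-7)(5.938)/(3.1731e-08) = 94.31 Ω
P = I²R = (6.11)² × 94.31 = 3520 W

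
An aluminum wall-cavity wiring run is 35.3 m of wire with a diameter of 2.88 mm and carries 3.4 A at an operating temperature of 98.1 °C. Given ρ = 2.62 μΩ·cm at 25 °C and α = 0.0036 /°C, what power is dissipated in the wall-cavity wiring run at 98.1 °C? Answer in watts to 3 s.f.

ρ = 2.62 μΩ·cm = 2.62×10^-8 Ω·m
A = π(d/2)² = π(1.4400e-03 m)² = 6.514e-06 m²
R₍25₎ = ρL/A = (2.62×10^-8)(35.3)/(6.514e-06) = 0.142 Ω
R₍98.1₎ = R₍25₎(1 + αΔT) = 0.142 × (1 + 0.0036×73.1) = 0.1793 Ω
P = I²R = (3.4)² × 0.1793 = 2.07 W

2.07 W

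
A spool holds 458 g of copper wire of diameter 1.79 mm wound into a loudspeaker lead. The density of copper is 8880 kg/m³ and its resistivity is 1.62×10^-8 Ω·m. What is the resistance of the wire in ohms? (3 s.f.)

A = π(d/2)² = π(8.9500e-04 m)² = 2.5165e-06 m²
L = m/(density·A) = 0.458/(8880×2.5165e-06) = 20.5 m
R = ρL/A = (1.62×10^-8)(20.5)/(2.5165e-06) = 0.132 Ω

0.132 Ω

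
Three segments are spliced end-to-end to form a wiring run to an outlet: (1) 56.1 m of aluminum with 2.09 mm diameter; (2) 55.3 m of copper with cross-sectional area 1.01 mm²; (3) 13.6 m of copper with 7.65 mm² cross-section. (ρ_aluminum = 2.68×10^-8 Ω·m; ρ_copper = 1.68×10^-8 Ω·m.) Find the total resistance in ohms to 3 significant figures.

Seg 1: A = π(d/2)² = π(1.0450e-03 m)² = 3.431e-06 m²
R_1 = (2.68×10^-8)(56.1)/(3.431e-06) = 0.4382 Ω
Seg 2: A = 1.01 mm² = 1.010e-06 m²
R_2 = (1.68×10^-8)(55.3)/(1.010e-06) = 0.9198 Ω
Seg 3: A = 7.65 mm² = 7.650e-06 m²
R_3 = (1.68×10^-8)(13.6)/(7.650e-06) = 0.02987 Ω
R_total = R_1 + R_2 + R_3 = 1.39 Ω

1.39 Ω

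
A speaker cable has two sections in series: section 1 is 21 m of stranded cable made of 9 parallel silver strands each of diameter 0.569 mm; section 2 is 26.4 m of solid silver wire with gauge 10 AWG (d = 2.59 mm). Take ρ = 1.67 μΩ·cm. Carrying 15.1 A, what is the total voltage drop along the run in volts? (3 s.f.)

ρ = 1.67 μΩ·cm = 1.67×10^-8 Ω·m
Section 1: A_strand = π(2.8450e-04)² = 2.543e-07 m²; R₁ = ρL/(N·A_s) = (1.67×10^-8)(21)/(9×2.543e-07) = 0.1532 Ω
Section 2: A = π(2.59/2 mm)² = π(1.2950e-03 m)² = 5.269e-06 m²
R₂ = (1.67×10^-8)(26.4)/(5.269e-06) = 0.08368 Ω
R = R₁ + R₂ = 0.2369 Ω
V = IR = 15.1 × 0.2369 = 3.58 V

3.58 V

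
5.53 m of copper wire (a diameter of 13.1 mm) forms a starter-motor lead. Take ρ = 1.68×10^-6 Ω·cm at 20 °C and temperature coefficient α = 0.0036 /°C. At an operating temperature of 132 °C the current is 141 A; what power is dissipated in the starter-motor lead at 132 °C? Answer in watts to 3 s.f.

ρ = 1.68×10^-6 Ω·cm = 1.68×10^-8 Ω·m
A = π(d/2)² = π(6.5500e-03 m)² = 1.348e-04 m²
R₍20₎ = ρL/A = (1.68×10^-8)(5.53)/(1.348e-04) = 6.893×10^-4 Ω
R₍132₎ = R₍20₎(1 + αΔT) = 6.893×10^-4 × (1 + 0.0036×112) = 9.672×10^-4 Ω
P = I²R = (141)² × 9.672×10^-4 = 19.2 W

19.2 W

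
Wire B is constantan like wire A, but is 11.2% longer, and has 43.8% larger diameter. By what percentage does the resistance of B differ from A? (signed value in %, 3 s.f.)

-46.2%

R ∝ L/d², so R_B/R_A = (1 + 11.2/100) × (1 + 43.8/100)⁻²
= 1.112 × 0.4836 = 0.5378
(R_B − R_A)/R_A = 0.5378 − 1 = -46.2%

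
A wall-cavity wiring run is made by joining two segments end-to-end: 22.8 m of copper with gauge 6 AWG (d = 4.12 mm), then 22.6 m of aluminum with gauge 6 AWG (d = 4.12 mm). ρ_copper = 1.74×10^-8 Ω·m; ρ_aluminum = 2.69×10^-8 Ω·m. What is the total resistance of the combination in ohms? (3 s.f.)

Segment 1: A = π(4.12/2 mm)² = π(2.0600e-03 m)² = 1.333e-05 m²
R₁ = ρL/A = (1.74×10^-8)(22.8)/(1.333e-05) = 0.02976 Ω
R₂ = (2.69×10^-8)(22.6)/(1.333e-05) = 0.0456 Ω
R = R₁ + R₂ = 0.0754 Ω

0.0754 Ω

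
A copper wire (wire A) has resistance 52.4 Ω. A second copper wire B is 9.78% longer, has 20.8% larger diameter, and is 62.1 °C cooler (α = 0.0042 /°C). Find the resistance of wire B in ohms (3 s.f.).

R ∝ ρL/d² with ρ ∝ (1+αΔT), so R_B/R_A = (1 + 9.78/100) × (1 + 20.8/100)⁻² × (1 − 0.0042×62.1)
= 1.098 × 0.6853 × 0.7392 = 0.5561
R_B = 0.5561 × 52.4 = 29.1 Ω

29.1 Ω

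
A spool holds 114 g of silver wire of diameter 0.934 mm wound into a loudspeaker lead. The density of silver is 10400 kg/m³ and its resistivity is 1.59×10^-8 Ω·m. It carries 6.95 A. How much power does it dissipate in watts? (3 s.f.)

A = π(d/2)² = π(4.6700e-04 m)² = 6.8515e-07 m²
L = m/(density·A) = 0.114/(10400×6.8515e-07) = 16 m
R = ρL/A = (1.59×10^-8)(16)/(6.8515e-07) = 0.3713 Ω
P = I²R = (6.95)² × 0.3713 = 17.9 W

17.9 W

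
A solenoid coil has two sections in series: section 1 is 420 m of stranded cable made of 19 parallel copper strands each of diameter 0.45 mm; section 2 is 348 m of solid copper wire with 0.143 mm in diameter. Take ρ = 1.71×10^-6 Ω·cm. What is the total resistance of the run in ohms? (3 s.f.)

ρ = 1.71×10^-6 Ω·cm = 1.71×10^-8 Ω·m
Section 1: A_strand = π(2.2500e-04)² = 1.590e-07 m²; R₁ = ρL/(N·A_s) = (1.71×10^-8)(420)/(19×1.590e-07) = 2.377 Ω
Section 2: A = π(d/2)² = π(7.1500e-05 m)² = 1.606e-08 m²
R₂ = (1.71×10^-8)(348)/(1.606e-08) = 370.5 Ω
R = R₁ + R₂ = 373 Ω

373 Ω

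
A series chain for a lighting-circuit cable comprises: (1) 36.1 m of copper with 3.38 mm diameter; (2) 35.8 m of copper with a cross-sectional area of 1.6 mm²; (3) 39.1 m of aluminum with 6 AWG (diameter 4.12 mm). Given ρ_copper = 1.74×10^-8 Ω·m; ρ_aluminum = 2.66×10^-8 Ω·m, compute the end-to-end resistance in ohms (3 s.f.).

Seg 1: A = π(d/2)² = π(1.6900e-03 m)² = 8.973e-06 m²
R_1 = (1.74×10^-8)(36.1)/(8.973e-06) = 0.07001 Ω
Seg 2: A = 1.6 mm² = 1.600e-06 m²
R_2 = (1.74×10^-8)(35.8)/(1.600e-06) = 0.3893 Ω
Seg 3: A = π(4.12/2 mm)² = π(2.0600e-03 m)² = 1.333e-05 m²
R_3 = (2.66×10^-8)(39.1)/(1.333e-05) = 0.07801 Ω
R_total = R_1 + R_2 + R_3 = 0.537 Ω

0.537 Ω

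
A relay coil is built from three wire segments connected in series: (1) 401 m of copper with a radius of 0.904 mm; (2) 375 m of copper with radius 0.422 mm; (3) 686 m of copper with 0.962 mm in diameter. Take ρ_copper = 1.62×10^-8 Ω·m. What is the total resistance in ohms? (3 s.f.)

Seg 1: A = πr² = π(9.0400e-04 m)² = 2.567e-06 m²
R_1 = (1.62×10^-8)(401)/(2.567e-06) = 2.53 Ω
Seg 2: A = πr² = π(4.2200e-04 m)² = 5.595e-07 m²
R_2 = (1.62×10^-8)(375)/(5.595e-07) = 10.86 Ω
Seg 3: A = π(d/2)² = π(4.8100e-04 m)² = 7.268e-07 m²
R_3 = (1.62×10^-8)(686)/(7.268e-07) = 15.29 Ω
R_total = R_1 + R_2 + R_3 = 28.7 Ω

28.7 Ω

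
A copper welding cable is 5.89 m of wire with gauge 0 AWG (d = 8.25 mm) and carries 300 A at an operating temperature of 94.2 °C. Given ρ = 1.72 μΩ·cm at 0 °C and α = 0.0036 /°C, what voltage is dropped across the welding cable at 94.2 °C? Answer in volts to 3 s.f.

ρ = 1.72 μΩ·cm = 1.72×10^-8 Ω·m
A = π(8.25/2 mm)² = π(4.1250e-03 m)² = 5.346e-05 m²
R₍0₎ = ρL/A = (1.72×10^-8)(5.89)/(5.346e-05) = 0.001895 Ω
R₍94.2₎ = R₍0₎(1 + αΔT) = 0.001895 × (1 + 0.0036×94.2) = 0.002538 Ω
V = IR = 300 × 0.002538 = 0.761 V

0.761 V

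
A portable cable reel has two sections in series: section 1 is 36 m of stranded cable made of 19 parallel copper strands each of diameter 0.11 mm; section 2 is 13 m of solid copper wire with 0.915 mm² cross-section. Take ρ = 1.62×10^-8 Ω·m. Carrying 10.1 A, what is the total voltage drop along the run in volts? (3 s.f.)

34.9 V

Section 1: A_strand = π(5.5000e-05)² = 9.503e-09 m²; R₁ = ρL/(N·A_s) = (1.62×10^-8)(36)/(19×9.503e-09) = 3.23 Ω
Section 2: A = 0.915 mm² = 9.150e-07 m²
R₂ = (1.62×10^-8)(13)/(9.150e-07) = 0.2302 Ω
R = R₁ + R₂ = 3.46 Ω
V = IR = 10.1 × 3.46 = 34.9 V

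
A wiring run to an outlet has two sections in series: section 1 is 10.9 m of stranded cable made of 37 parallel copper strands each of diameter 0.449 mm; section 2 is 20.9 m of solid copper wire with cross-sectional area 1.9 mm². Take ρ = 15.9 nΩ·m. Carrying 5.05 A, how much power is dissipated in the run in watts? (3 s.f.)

ρ = 15.9 nΩ·m = 1.59×10^-8 Ω·m
Section 1: A_strand = π(2.2450e-04)² = 1.583e-07 m²; R₁ = ρL/(N·A_s) = (1.59×10^-8)(10.9)/(37×1.583e-07) = 0.02958 Ω
Section 2: A = 1.9 mm² = 1.900e-06 m²
R₂ = (1.59×10^-8)(20.9)/(1.900e-06) = 0.1749 Ω
R = R₁ + R₂ = 0.2045 Ω
P = I²R = (5.05)² × 0.2045 = 5.21 W

5.21 W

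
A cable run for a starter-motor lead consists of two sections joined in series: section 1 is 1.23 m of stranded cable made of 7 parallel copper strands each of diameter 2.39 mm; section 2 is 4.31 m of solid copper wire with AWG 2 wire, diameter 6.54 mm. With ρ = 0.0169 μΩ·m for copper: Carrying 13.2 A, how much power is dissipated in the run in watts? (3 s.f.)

0.493 W

ρ = 0.0169 μΩ·m = 1.69×10^-8 Ω·m
Section 1: A_strand = π(1.1950e-03)² = 4.486e-06 m²; R₁ = ρL/(N·A_s) = (1.69×10^-8)(1.23)/(7×4.486e-06) = 6.619×10^-4 Ω
Section 2: A = π(6.54/2 mm)² = π(3.2700e-03 m)² = 3.359e-05 m²
R₂ = (1.69×10^-8)(4.31)/(3.359e-05) = 0.002168 Ω
R = R₁ + R₂ = 0.00283 Ω
P = I²R = (13.2)² × 0.00283 = 0.493 W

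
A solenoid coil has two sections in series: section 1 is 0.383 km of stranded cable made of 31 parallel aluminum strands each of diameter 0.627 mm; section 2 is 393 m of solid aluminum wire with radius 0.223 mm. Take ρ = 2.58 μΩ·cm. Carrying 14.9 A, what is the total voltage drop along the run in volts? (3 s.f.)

ρ = 2.58 μΩ·cm = 2.58×10^-8 Ω·m
Section 1: A_strand = π(3.1350e-04)² = 3.088e-07 m²; R₁ = ρL/(N·A_s) = (2.58×10^-8)(383)/(31×3.088e-07) = 1.032 Ω
Section 2: A = πr² = π(2.2300e-04 m)² = 1.562e-07 m²
R₂ = (2.58×10^-8)(393)/(1.562e-07) = 64.9 Ω
R = R₁ + R₂ = 65.93 Ω
V = IR = 14.9 × 65.93 = 982 V

982 V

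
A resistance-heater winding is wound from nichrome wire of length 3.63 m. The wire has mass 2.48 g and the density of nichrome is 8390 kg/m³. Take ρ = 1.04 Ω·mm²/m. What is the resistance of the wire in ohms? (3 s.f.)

46.4 Ω

ρ = 1.04 Ω·mm²/m = 1.04×10^-6 Ω·m
A = m/(density·L) = 0.00248/(8390×3.63) = 8.1430e-08 m²
R = ρL/A = (1.04×10^-6)(3.63)/(8.1430e-08) = 46.4 Ω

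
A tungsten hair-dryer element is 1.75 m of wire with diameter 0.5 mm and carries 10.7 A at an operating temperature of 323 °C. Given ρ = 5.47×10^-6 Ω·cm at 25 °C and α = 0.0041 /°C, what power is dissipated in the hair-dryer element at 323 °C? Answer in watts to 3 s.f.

124 W

ρ = 5.47×10^-6 Ω·cm = 5.47×10^-8 Ω·m
A = π(d/2)² = π(2.5000e-04 m)² = 1.963e-07 m²
R₍25₎ = ρL/A = (5.47×10^-8)(1.75)/(1.963e-07) = 0.4875 Ω
R₍323₎ = R₍25₎(1 + αΔT) = 0.4875 × (1 + 0.0041×298) = 1.083 Ω
P = I²R = (10.7)² × 1.083 = 124 W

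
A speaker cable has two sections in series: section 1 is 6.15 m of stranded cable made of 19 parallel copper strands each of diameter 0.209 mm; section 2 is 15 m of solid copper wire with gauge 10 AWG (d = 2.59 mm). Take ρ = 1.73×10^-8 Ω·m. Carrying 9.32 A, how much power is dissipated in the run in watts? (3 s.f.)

18.5 W

Section 1: A_strand = π(1.0450e-04)² = 3.431e-08 m²; R₁ = ρL/(N·A_s) = (1.73×10^-8)(6.15)/(19×3.431e-08) = 0.1632 Ω
Section 2: A = π(2.59/2 mm)² = π(1.2950e-03 m)² = 5.269e-06 m²
R₂ = (1.73×10^-8)(15)/(5.269e-06) = 0.04925 Ω
R = R₁ + R₂ = 0.2125 Ω
P = I²R = (9.32)² × 0.2125 = 18.5 W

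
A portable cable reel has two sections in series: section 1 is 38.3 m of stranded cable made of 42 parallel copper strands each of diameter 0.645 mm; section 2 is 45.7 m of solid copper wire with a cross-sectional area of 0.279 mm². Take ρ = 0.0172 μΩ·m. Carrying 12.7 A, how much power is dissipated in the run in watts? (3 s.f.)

ρ = 0.0172 μΩ·m = 1.72×10^-8 Ω·m
Section 1: A_strand = π(3.2250e-04)² = 3.267e-07 m²; R₁ = ρL/(N·A_s) = (1.72×10^-8)(38.3)/(42×3.267e-07) = 0.048 Ω
Section 2: A = 0.279 mm² = 2.790e-07 m²
R₂ = (1.72×10^-8)(45.7)/(2.790e-07) = 2.817 Ω
R = R₁ + R₂ = 2.865 Ω
P = I²R = (12.7)² × 2.865 = 462 W

462 W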